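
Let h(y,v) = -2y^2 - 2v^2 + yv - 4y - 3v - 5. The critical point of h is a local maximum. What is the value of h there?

∂h/∂y = -4y + v - 4 = 0 and ∂h/∂v = y - 4v - 3 = 0, so (y, v) = (-19/15, -16/15).
The Hessian has h_{yy} = -4, h_{vv} = -4, h_{yv} = 1, giving D = 15 > 0 with h_{yy} < 0, so the point is a local maximum.
h(-19/15, -16/15) = -13/15.

-13/15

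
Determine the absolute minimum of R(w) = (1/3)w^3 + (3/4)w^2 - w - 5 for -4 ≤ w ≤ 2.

The derivative is w^2 + (3/2)w - 1, which vanishes at w = -2 and w = 1/2.
Compare values at every candidate in [-4, 2]: R(-4) = -31/3,  R(-2) = -8/3,  R(1/2) = -253/48,  R(2) = -4/3.
The minimum over the interval is -31/3, attained at w = -4.

-31/3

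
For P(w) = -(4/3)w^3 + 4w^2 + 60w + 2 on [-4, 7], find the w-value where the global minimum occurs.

-3

P'(w) = -4w^2 + 8w + 60, which vanishes at w = -3 and w = 5.
Compare values at every candidate in [-4, 7]: P(-4) = -266/3, P(-3) = -106, P(5) = 706/3, P(7) = 482/3.
The minimum over the interval is -106, attained at w = -3.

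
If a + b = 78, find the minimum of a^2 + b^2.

3042

With a + b = 78, a^2 + b^2 = a^2 + (78 − a)^2.
The derivative 2a − 2(78 − a) = 4a − 156 vanishes at a = 39; second derivative 4 > 0, a minimum.
The minimum is 2·(39)^2 = 3042.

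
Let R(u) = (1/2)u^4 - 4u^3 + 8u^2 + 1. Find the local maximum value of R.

9

R'(u) = 2u^3 - 12u^2 + 16u = 0 at u = 0, 2, 4.
R''(u) = 6u^2 - 24u + 16. R''(0) = 16 > 0 ⇒ local minimum; R''(2) = -8 < 0 ⇒ local maximum; R''(4) = 16 > 0 ⇒ local minimum.
So the local maximum value is R(2) = 9.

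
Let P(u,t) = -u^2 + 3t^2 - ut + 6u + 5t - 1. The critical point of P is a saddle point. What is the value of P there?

100/13

∂P/∂u = -2u - t + 6 = 0 and ∂P/∂t = -u + 6t + 5 = 0, so (u, t) = (41/13, -4/13).
The Hessian has P_{uu} = -2, P_{tt} = 6, P_{ut} = -1, giving D = -13 < 0, so the point is a saddle point.
P(41/13, -4/13) = 100/13.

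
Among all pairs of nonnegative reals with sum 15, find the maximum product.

With x + y = 15, the product is P(x) = x(15 − x).
P'(x) = 15 − 2x = 0 gives x = 15/2; P'' = −2 < 0, so this is the maximum.
P = 15/2·15/2 = 225/4.

225/4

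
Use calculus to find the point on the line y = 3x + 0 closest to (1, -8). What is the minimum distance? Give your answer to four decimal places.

3.4785

Minimize D(x)^2 = (x - 1)^2 + (3x + 8)^2.
d/dx[D^2] = 2(x - 1) + 2·3·(3x + 8) = 0 ⇒ x = -23/10.
Then y = -69/10 and the distance is √(121/10) ≈ 3.4785.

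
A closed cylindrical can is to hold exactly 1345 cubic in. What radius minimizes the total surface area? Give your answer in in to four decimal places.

With radius r and height h, πr²h = 1345 so h = 1345/(πr²), and S(r) = 2πr² + 2πrh = 2πr² + 2·1345/r.
S'(r) = 4πr − 2·1345/r² = 0 ⇒ r³ = 1345/(2π), so r ≈ 5.9820 and h = 2r ≈ 11.9640.
S''(r) = 4π + 4·1345/r³ > 0, so this is the minimum; S ≈ 674.5219.

5.9820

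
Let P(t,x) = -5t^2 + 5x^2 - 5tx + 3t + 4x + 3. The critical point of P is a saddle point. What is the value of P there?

16/5

∂P/∂t = -10t - 5x + 3 = 0 and ∂P/∂x = -5t + 10x + 4 = 0, so (t, x) = (2/5, -1/5).
The Hessian has P_{tt} = -10, P_{xx} = 10, P_{tx} = -5, giving D = -125 < 0, so the point is a saddle point.
P(2/5, -1/5) = 16/5.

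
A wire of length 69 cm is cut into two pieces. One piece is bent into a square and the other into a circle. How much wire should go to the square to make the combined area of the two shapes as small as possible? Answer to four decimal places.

Let x be the length used for the square. Square side x/4; circle radius (69−x)/(2π).
A(x) = (x/4)² + π·((69−x)/(2π))² = x²/16 + (69−x)²/(4π) for 0 ≤ x ≤ 69. A'(x) = x/8 − (69−x)/(2π) = 0 gives x = 4·69/(π+4) ≈ 38.6468.
A'' = 1/8 + 1/(2π) > 0, so this gives the minimum combined area; x ≈ 38.6468 cm to the square.

38.6468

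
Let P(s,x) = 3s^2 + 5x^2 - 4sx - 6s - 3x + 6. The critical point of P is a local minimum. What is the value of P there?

-15/44

∂P/∂s = 6s - 4x - 6 = 0 and ∂P/∂x = -4s + 10x - 3 = 0, so (s, x) = (18/11, 21/22).
The Hessian has P_{ss} = 6, P_{xx} = 10, P_{sx} = -4, giving D = 44 > 0 with P_{ss} > 0, so the point is a local minimum.
P(18/11, 21/22) = -15/44.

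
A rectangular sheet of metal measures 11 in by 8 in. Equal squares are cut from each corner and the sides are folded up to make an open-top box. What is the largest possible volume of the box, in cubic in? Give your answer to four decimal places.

60.0126

With cut size x, the volume is V(x) = x(11 − 2x)(8 − 2x) for 0 < x < 4.
V'(x) = 12x^2 − 76x + 88. Setting V'(x) = 0 gives x ≈ 1.5252 (the root in (0, 4)).
V''(x) = 24x − 76 is negative there, so this is the maximum; V ≈ 60.0126.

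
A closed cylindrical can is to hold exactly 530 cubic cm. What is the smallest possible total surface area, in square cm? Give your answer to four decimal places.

362.5477

With radius r and height h, πr²h = 530 so h = 530/(πr²), and S(r) = 2πr² + 2πrh = 2πr² + 2·530/r.
S'(r) = 4πr − 2·530/r² = 0 ⇒ r³ = 530/(2π), so r ≈ 4.3856 and h = 2r ≈ 8.7713.
S''(r) = 4π + 4·530/r³ > 0, so this is the minimum; S ≈ 362.5477.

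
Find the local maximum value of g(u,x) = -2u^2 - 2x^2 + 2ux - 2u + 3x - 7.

∂g/∂u = -4u + 2x - 2 = 0 and ∂g/∂x = 2u - 4x + 3 = 0, so (u, x) = (-1/6, 2/3).
The Hessian has g_{uu} = -4, g_{xx} = -4, g_{ux} = 2, giving D = 12 > 0 with g_{uu} < 0, so the point is a local maximum.
g(-1/6, 2/3) = -35/6.

-35/6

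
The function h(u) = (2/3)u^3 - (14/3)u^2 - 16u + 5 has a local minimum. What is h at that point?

-115

Critical points: h'(u) = 2u^2 - (28/3)u - 16 vanishes at u = -4/3, 6.
Second-derivative test with h''(u) = 4u - 28/3: h''(-4/3) = -44/3 < 0 ⇒ local maximum; h''(6) = 44/3 > 0 ⇒ local minimum.
So the local minimum value is h(6) = -115.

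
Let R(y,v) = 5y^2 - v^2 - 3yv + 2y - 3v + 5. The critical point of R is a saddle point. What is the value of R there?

∂R/∂y = 10y - 3v + 2 = 0 and ∂R/∂v = -3y - 2v - 3 = 0, so (y, v) = (-13/29, -24/29).
The Hessian has R_{yy} = 10, R_{vv} = -2, R_{yv} = -3, giving D = -29 < 0, so the point is a saddle point.
R(-13/29, -24/29) = 168/29.

168/29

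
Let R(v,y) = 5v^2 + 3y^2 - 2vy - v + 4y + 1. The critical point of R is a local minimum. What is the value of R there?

-19/56

∂R/∂v = 10v - 2y - 1 = 0 and ∂R/∂y = -2v + 6y + 4 = 0, so (v, y) = (-1/28, -19/28).
The Hessian has R_{vv} = 10, R_{yy} = 6, R_{vy} = -2, giving D = 56 > 0 with R_{vv} > 0, so the point is a local minimum.
R(-1/28, -19/28) = -19/56.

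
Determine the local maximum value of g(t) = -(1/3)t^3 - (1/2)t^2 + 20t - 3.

g'(t) = -t^2 - t + 20 = 0 at t = -5, 4.
Second-derivative test with g''(t) = -2t - 1: g''(-5) = 9 > 0 ⇒ local minimum; g''(4) = -9 < 0 ⇒ local maximum.
The local maximum is g(4) = 143/3.

143/3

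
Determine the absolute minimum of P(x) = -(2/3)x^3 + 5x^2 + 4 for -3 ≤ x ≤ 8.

The derivative is -2x^2 + 10x, which vanishes at x = 0 and x = 5.
Candidates: P(-3) = 67, P(0) = 4, P(5) = 137/3, P(8) = -52/3.
The minimum over the interval is -52/3, attained at x = 8.

-52/3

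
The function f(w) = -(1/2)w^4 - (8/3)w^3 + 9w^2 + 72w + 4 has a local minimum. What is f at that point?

Critical points: f'(w) = -2w^3 - 8w^2 + 18w + 72 vanishes at w = -4, -3, 3.
Since f''(w) = -6w^2 - 16w + 18, we get f''(-4) = -14 < 0 ⇒ local maximum; f''(-3) = 12 > 0 ⇒ local minimum; f''(3) = -84 < 0 ⇒ local maximum.
The local minimum is f(-3) = -199/2.

-199/2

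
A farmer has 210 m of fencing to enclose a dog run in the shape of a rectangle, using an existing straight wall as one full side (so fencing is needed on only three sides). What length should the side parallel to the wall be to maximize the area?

105

Let the sides perpendicular to the wall have length x and the parallel side y, so 2x + y = 210 and the area is A = xy = x(210 − 2x).
A'(x) = 210 − 4x = 0 gives x = 105/2, and A''(x) = −4 < 0 confirms a maximum.
Then y = 210 − 2·105/2 = 105 and A = 11025/2.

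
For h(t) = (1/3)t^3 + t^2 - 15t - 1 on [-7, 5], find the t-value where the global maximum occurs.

h'(t) = t^2 + 2t - 15, which vanishes at t = -5 and t = 3.
Compare values at every candidate in [-7, 5]: h(-7) = 116/3, h(-5) = 172/3, h(3) = -28, h(5) = -28/3.
Hence the absolute maximum is 172/3 at t = -5.

-5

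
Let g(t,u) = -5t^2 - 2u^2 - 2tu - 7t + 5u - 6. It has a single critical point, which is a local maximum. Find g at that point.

∂g/∂t = -10t - 2u - 7 = 0 and ∂g/∂u = -2t - 4u + 5 = 0, so (t, u) = (-19/18, 16/9).
The Hessian has g_{tt} = -10, g_{uu} = -4, g_{tu} = -2, giving D = 36 > 0 with g_{tt} < 0, so the point is a local maximum.
g(-19/18, 16/9) = 77/36.

77/36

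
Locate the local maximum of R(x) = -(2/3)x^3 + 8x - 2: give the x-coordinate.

R'(x) = -2x^2 + 8. Setting R'(x) = 0 gives x ∈ {-2, 2}.
Second-derivative test with R''(x) = -4x: R''(-2) = 8 > 0 ⇒ local minimum; R''(2) = -8 < 0 ⇒ local maximum.
The local maximum is R(2) = 26/3.

2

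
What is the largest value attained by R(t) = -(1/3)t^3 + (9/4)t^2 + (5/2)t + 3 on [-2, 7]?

361/12

R'(t) = -t^2 + (9/2)t + 5/2, which vanishes at t = -1/2 and t = 5.
Compare values at every candidate in [-2, 7]: R(-2) = 29/3; R(-1/2) = 113/48; R(5) = 361/12; R(7) = 197/12.
Hence the absolute maximum is 361/12 at t = 5.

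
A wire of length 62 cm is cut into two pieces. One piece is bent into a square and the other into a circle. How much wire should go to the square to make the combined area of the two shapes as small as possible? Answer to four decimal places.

34.7261

Let x be the length used for the square. Square side x/4; circle radius (62−x)/(2π).
A(x) = (x/4)² + π·((62−x)/(2π))² = x²/16 + (62−x)²/(4π) for 0 ≤ x ≤ 62. A'(x) = x/8 − (62−x)/(2π) = 0 gives x = 4·62/(π+4) ≈ 34.7261.
A'' = 1/8 + 1/(2π) > 0, so this gives the minimum combined area; x ≈ 34.7261 cm to the square.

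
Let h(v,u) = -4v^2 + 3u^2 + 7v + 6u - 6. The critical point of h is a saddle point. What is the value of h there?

-95/16

∂h/∂v = -8v + 7 = 0 and ∂h/∂u = 6u + 6 = 0, so (v, u) = (7/8, -1).
The Hessian has h_{vv} = -8, h_{uu} = 6, h_{vu} = 0, giving D = -48 < 0, so the point is a saddle point.
h(7/8, -1) = -95/16.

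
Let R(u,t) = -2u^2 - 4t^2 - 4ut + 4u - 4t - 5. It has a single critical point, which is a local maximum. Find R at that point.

5

∂R/∂u = -4u - 4t + 4 = 0 and ∂R/∂t = -4u - 8t - 4 = 0, so (u, t) = (3, -2).
The Hessian has R_{uu} = -4, R_{tt} = -8, R_{ut} = -4, giving D = 16 > 0 with R_{uu} < 0, so the point is a local maximum.
R(3, -2) = 5.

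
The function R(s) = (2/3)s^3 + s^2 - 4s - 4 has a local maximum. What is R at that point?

8/3

R'(s) = 2s^2 + 2s - 4 = 0 at s = -2, 1.
Second-derivative test with R''(s) = 4s + 2: R''(-2) = -6 < 0 ⇒ local maximum; R''(1) = 6 > 0 ⇒ local minimum.
The local maximum is R(-2) = 8/3.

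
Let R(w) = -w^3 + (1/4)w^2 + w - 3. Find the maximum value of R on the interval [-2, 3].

4

R'(w) = -3w^2 + (1/2)w + 1, which vanishes at w = -1/2 and w = 2/3.
Evaluating at the critical points and endpoints: R(-2) = 4,  R(-1/2) = -53/16,  R(2/3) = -68/27,  R(3) = -99/4.
Hence the absolute maximum is 4 at w = -2.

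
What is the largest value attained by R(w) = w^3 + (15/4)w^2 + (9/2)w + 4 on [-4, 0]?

R'(w) = 3w^2 + (15/2)w + 9/2, which vanishes at w = -3/2 and w = -1.
Compare values at every candidate in [-4, 0]: R(-4) = -18, R(-3/2) = 37/16, R(-1) = 9/4, R(0) = 4.
So the maximum is R(0) = 4.

4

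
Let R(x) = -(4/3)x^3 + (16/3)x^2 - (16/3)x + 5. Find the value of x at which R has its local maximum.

2

Critical points: R'(x) = -4x^2 + (32/3)x - 16/3 vanishes at x = 2/3, 2.
R''(x) = -8x + 32/3. R''(2/3) = 16/3 > 0 ⇒ local minimum; R''(2) = -16/3 < 0 ⇒ local maximum.
So the local maximum value is R(2) = 5.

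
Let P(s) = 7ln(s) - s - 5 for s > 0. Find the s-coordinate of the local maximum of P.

P'(s) = 7/s − 1 = 0 gives s = 7.
P''(s) = -7/s², which is negative for s > 0, so this is a local maximum.
P(7) = 7·ln(7) - 7 - 5 ≈ 1.6214.

7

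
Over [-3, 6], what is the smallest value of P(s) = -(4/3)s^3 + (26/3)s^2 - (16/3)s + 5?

Differentiating, P'(s) = -4s^2 + (52/3)s - 16/3; which vanishes at s = 1/3 and s = 4.
Evaluating at the critical points and endpoints: P(-3) = 135; P(1/3) = 335/81; P(4) = 37; P(6) = -3.
So the minimum is P(6) = -3.

-3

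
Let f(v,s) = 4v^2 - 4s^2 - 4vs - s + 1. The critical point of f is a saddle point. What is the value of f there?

21/20

∂f/∂v = 8v - 4s = 0 and ∂f/∂s = -4v - 8s - 1 = 0, so (v, s) = (-1/20, -1/10).
The Hessian has f_{vv} = 8, f_{ss} = -8, f_{vs} = -4, giving D = -80 < 0, so the point is a saddle point.
f(-1/20, -1/10) = 21/20.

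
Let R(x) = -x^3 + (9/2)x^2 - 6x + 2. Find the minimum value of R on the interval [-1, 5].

R'(x) = -3x^2 + 9x - 6, which vanishes at x = 1 and x = 2.
Evaluating at the critical points and endpoints: R(-1) = 27/2,  R(1) = -1/2,  R(2) = 0,  R(5) = -81/2.
Hence the absolute minimum is -81/2 at x = 5.

-81/2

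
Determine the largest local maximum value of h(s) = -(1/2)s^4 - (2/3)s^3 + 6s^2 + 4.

71/2

h'(s) = -2s^3 - 2s^2 + 12s. Setting h'(s) = 0 gives s ∈ {-3, 0, 2}.
Second-derivative test with h''(s) = -6s^2 - 4s + 12: h''(-3) = -30 < 0 ⇒ local maximum; h''(0) = 12 > 0 ⇒ local minimum; h''(2) = -20 < 0 ⇒ local maximum.
The largest local maximum is h(-3) = 71/2.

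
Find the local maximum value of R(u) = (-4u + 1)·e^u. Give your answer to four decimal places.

1.8895

By the product rule, R'(u) = (-4u - 3)·e^u. Since e^u > 0, the only critical point is u = -3/4.
R''(-3/4) has the same sign as -4 < 0, so this is a local maximum.
R(-3/4) = (4)·e^(-3/4) ≈ 1.8895.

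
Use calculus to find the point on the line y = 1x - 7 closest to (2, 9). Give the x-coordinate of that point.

Minimize D(x)^2 = (x - 2)^2 + (x - 16)^2.
d/dx[D^2] = 2(x - 2) + 2·1·(x - 16) = 0 ⇒ x = 9.
Then y = 2 and the distance is √(98) ≈ 9.8995.

9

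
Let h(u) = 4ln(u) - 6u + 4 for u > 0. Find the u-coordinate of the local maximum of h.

h'(u) = 4/u − 6 = 0 gives u = 2/3.
h''(u) = -4/u², which is negative for u > 0, so this is a local maximum.
h(2/3) = 4·ln(2/3) - 4 + 4 ≈ -1.6219.

2/3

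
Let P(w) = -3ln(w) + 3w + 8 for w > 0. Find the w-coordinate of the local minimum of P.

P'(w) = -3/w + 3 = 0 gives w = 1.
P''(w) = 3/w², which is positive for w > 0, so this is a local minimum.
P(1) = -3·ln(1) + 3 + 8 ≈ 11.0000.

1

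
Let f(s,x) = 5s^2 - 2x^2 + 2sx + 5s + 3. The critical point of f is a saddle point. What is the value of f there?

∂f/∂s = 10s + 2x + 5 = 0 and ∂f/∂x = 2s - 4x = 0, so (s, x) = (-5/11, -5/22).
The Hessian has f_{ss} = 10, f_{xx} = -4, f_{sx} = 2, giving D = -44 < 0, so the point is a saddle point.
f(-5/11, -5/22) = 41/22.

41/22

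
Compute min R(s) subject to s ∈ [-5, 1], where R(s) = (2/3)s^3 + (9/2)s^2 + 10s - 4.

-149/6

R'(s) = 2s^2 + 9s + 10, which vanishes at s = -5/2 and s = -2.
Compare values at every candidate in [-5, 1]: R(-5) = -149/6,  R(-5/2) = -271/24,  R(-2) = -34/3,  R(1) = 67/6.
Hence the absolute minimum is -149/6 at s = -5.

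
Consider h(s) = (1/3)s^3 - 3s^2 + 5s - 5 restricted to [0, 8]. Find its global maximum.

Differentiating, h'(s) = s^2 - 6s + 5; which vanishes at s = 1 and s = 5.
Compare values at every candidate in [0, 8]: h(0) = -5,  h(1) = -8/3,  h(5) = -40/3,  h(8) = 41/3.
So the maximum is h(8) = 41/3.

41/3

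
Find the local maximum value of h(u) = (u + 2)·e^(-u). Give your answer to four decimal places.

h'(u) = 1·e^(-u) + (u + 2)·(-1)·e^(-u) = (-u - 1)·e^(-u). Since e^(-u) > 0, the only critical point is u = -1.
h''(-1) has the same sign as -1 < 0, so this is a local maximum.
h(-1) = (1)·e^(1) ≈ 2.7183.

2.7183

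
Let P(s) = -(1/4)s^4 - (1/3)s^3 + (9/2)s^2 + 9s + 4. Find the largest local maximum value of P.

169/4

P'(s) = -s^3 - s^2 + 9s + 9 = 0 at s = -3, -1, 3.
P''(s) = -3s^2 - 2s + 9. P''(-3) = -12 < 0 ⇒ local maximum; P''(-1) = 8 > 0 ⇒ local minimum; P''(3) = -24 < 0 ⇒ local maximum.
Thus P has its largest local maximum at s = 3, with value 169/4.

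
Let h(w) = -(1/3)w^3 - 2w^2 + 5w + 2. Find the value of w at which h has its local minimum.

Critical points: h'(w) = -w^2 - 4w + 5 vanishes at w = -5, 1.
Since h''(w) = -2w - 4, we get h''(-5) = 6 > 0 ⇒ local minimum; h''(1) = -6 < 0 ⇒ local maximum.
So the local minimum value is h(-5) = -94/3.

-5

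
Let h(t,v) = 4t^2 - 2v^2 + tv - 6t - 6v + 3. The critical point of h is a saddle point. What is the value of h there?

∂h/∂t = 8t + v - 6 = 0 and ∂h/∂v = t - 4v - 6 = 0, so (t, v) = (10/11, -14/11).
The Hessian has h_{tt} = 8, h_{vv} = -4, h_{tv} = 1, giving D = -33 < 0, so the point is a saddle point.
h(10/11, -14/11) = 45/11.

45/11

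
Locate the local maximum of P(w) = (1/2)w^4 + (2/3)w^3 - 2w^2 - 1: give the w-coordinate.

0

Critical points: P'(w) = 2w^3 + 2w^2 - 4w vanishes at w = -2, 0, 1.
Since P''(w) = 6w^2 + 4w - 4, we get P''(-2) = 12 > 0 ⇒ local minimum; P''(0) = -4 < 0 ⇒ local maximum; P''(1) = 6 > 0 ⇒ local minimum.
The local maximum is P(0) = -1.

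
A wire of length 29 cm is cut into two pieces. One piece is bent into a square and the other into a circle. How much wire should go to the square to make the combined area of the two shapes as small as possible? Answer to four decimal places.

16.2429

Let x be the length used for the square. Square side x/4; circle radius (29−x)/(2π).
A(x) = (x/4)² + π·((29−x)/(2π))² = x²/16 + (29−x)²/(4π) for 0 ≤ x ≤ 29. A'(x) = x/8 − (29−x)/(2π) = 0 gives x = 4·29/(π+4) ≈ 16.2429.
A'' = 1/8 + 1/(2π) > 0, so this gives the minimum combined area; x ≈ 16.2429 cm to the square.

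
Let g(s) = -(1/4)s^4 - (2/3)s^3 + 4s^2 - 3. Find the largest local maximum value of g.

119/3

Critical points: g'(s) = -s^3 - 2s^2 + 8s vanishes at s = -4, 0, 2.
g''(s) = -3s^2 - 4s + 8. g''(-4) = -24 < 0 ⇒ local maximum; g''(0) = 8 > 0 ⇒ local minimum; g''(2) = -12 < 0 ⇒ local maximum.
So the largest local maximum value is g(-4) = 119/3.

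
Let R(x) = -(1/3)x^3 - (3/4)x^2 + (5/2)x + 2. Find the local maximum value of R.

Critical points: R'(x) = -x^2 - (3/2)x + 5/2 vanishes at x = -5/2, 1.
Second-derivative test with R''(x) = -2x - 3/2: R''(-5/2) = 7/2 > 0 ⇒ local minimum; R''(1) = -7/2 < 0 ⇒ local maximum.
So the local maximum value is R(1) = 41/12.

41/12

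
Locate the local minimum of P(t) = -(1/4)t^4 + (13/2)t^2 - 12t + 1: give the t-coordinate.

P'(t) = -t^3 + 13t - 12. Setting P'(t) = 0 gives t ∈ {-4, 1, 3}.
Since P''(t) = -3t^2 + 13, we get P''(-4) = -35 < 0 ⇒ local maximum; P''(1) = 10 > 0 ⇒ local minimum; P''(3) = -14 < 0 ⇒ local maximum.
Thus P has its local minimum at t = 1, with value -19/4.

1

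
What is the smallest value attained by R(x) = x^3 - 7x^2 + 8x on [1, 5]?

R'(x) = 3x^2 - 14x + 8, whose only zero in [1, 5] is x = 4.
Evaluating at the critical points and endpoints: R(1) = 2,  R(4) = -16,  R(5) = -10.
Hence the absolute minimum is -16 at x = 4.

-16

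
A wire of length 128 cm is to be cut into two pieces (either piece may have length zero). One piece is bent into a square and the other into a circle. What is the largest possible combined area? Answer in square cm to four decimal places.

1303.7973

Let x be the length used for the square. Square side x/4; circle radius (128−x)/(2π).
A(x) = (x/4)² + π·((128−x)/(2π))² = x²/16 + (128−x)²/(4π) for 0 ≤ x ≤ 128. A'(x) = x/8 − (128−x)/(2π) = 0 gives x = 4·128/(π+4) ≈ 71.6927.
A'' > 0, so the interior critical point is a minimum; the maximum is at an endpoint. A(0) = 1303.7973 and A(128) = 1024.0000, so the largest area is 1303.7973.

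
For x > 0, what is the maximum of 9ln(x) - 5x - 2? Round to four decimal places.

P'(x) = 9/x − 5 = 0 gives x = 9/5.
P''(x) = -9/x², which is negative for x > 0, so this is a local maximum.
P(9/5) = 9·ln(9/5) - 9 - 2 ≈ -5.7099.

-5.7099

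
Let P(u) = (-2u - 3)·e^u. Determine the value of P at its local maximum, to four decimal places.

0.1642

P'(u) = (-2)·e^u + (-2u - 3)·1·e^u = (-2u - 5)·e^u. Since e^u > 0, the only critical point is u = -5/2.
P''(-5/2) has the same sign as -2 < 0, so this is a local maximum.
P(-5/2) = (2)·e^(-5/2) ≈ 0.1642.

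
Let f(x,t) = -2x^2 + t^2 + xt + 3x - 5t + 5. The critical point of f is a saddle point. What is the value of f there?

∂f/∂x = -4x + t + 3 = 0 and ∂f/∂t = x + 2t - 5 = 0, so (x, t) = (11/9, 17/9).
The Hessian has f_{xx} = -4, f_{tt} = 2, f_{xt} = 1, giving D = -9 < 0, so the point is a saddle point.
f(11/9, 17/9) = 19/9.

19/9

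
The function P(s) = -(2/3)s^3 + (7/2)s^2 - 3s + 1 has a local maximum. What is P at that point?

11/2

Critical points: P'(s) = -2s^2 + 7s - 3 vanishes at s = 1/2, 3.
Since P''(s) = -4s + 7, we get P''(1/2) = 5 > 0 ⇒ local minimum; P''(3) = -5 < 0 ⇒ local maximum.
Thus P has its local maximum at s = 3, with value 11/2.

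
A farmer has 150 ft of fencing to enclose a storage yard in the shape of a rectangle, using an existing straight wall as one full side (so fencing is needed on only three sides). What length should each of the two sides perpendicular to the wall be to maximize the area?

75/2

Let the sides perpendicular to the wall have length x and the parallel side y, so 2x + y = 150 and the area is A = xy = x(150 − 2x).
A'(x) = 150 − 4x = 0 gives x = 75/2, and A''(x) = −4 < 0 confirms a maximum.
Then y = 150 − 2·75/2 = 75 and A = 5625/2.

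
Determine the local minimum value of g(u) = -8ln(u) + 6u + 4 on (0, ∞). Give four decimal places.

g'(u) = -8/u + 6 = 0 gives u = 4/3.
g''(u) = 8/u², which is positive for u > 0, so this is a local minimum.
g(4/3) = -8·ln(4/3) + 8 + 4 ≈ 9.6985.

9.6985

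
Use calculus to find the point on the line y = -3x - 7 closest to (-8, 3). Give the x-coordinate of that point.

Minimize D(x)^2 = (x + 8)^2 + (-3x - 10)^2.
d/dx[D^2] = 2(x + 8) + 2·(-3)·(-3x - 10) = 0 ⇒ x = -19/5.
Then y = 22/5 and the distance is √(98/5) ≈ 4.4272.

-19/5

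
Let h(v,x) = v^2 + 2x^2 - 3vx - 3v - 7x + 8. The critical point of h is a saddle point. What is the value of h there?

∂h/∂v = 2v - 3x - 3 = 0 and ∂h/∂x = -3v + 4x - 7 = 0, so (v, x) = (-33, -23).
The Hessian has h_{vv} = 2, h_{xx} = 4, h_{vx} = -3, giving D = -1 < 0, so the point is a saddle point.
h(-33, -23) = 138.

138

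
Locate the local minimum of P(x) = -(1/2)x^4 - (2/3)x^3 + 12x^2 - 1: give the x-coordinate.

0

P'(x) = -2x^3 - 2x^2 + 24x. Setting P'(x) = 0 gives x ∈ {-4, 0, 3}.
Since P''(x) = -6x^2 - 4x + 24, we get P''(-4) = -56 < 0 ⇒ local maximum; P''(0) = 24 > 0 ⇒ local minimum; P''(3) = -42 < 0 ⇒ local maximum.
Thus P has its local minimum at x = 0, with value -1.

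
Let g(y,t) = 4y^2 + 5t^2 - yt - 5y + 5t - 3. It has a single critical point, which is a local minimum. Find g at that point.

∂g/∂y = 8y - t - 5 = 0 and ∂g/∂t = -y + 10t + 5 = 0, so (y, t) = (45/79, -35/79).
The Hessian has g_{yy} = 8, g_{tt} = 10, g_{yt} = -1, giving D = 79 > 0 with g_{yy} > 0, so the point is a local minimum.
g(45/79, -35/79) = -437/79.

-437/79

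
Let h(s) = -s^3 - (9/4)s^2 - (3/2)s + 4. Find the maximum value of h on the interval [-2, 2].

The derivative is -3s^2 - (9/2)s - 3/2, which vanishes at s = -1 and s = -1/2.
Candidates: h(-2) = 6, h(-1) = 17/4, h(-1/2) = 69/16, h(2) = -16.
Hence the absolute maximum is 6 at s = -2.

6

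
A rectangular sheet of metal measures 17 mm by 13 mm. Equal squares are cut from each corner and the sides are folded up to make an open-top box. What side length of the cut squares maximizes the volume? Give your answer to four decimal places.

With cut size x, the volume is V(x) = x(17 − 2x)(13 − 2x) for 0 < x < 6.5.
V'(x) = 12x^2 − 120x + 221. Setting V'(x) = 0 gives x ≈ 2.4342 (the root in (0, 6.5)).
V''(x) = 24x − 120 is negative there, so this is the maximum; V ≈ 240.1322.

2.4342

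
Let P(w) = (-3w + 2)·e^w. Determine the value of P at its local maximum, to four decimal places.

2.1496

P'(w) = (-3)·e^w + (-3w + 2)·1·e^w = (-3w - 1)·e^w. Since e^w > 0, the only critical point is w = -1/3.
P''(-1/3) has the same sign as -3 < 0, so this is a local maximum.
P(-1/3) = (3)·e^(-1/3) ≈ 2.1496.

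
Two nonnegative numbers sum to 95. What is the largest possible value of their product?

With x + y = 95, the product is P(x) = x(95 − x).
P'(x) = 95 − 2x = 0 gives x = 95/2; P'' = −2 < 0, so this is the maximum.
P = 95/2·95/2 = 9025/4.

9025/4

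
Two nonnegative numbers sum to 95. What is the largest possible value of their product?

With x + y = 95, the product is P(x) = x(95 − x).
P'(x) = 95 − 2x = 0 gives x = 95/2; P'' = −2 < 0, so this is the maximum.
P = 95/2·95/2 = 9025/4.

9025/4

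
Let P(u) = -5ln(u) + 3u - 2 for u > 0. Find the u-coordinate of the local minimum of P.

P'(u) = -5/u + 3 = 0 gives u = 5/3.
P''(u) = 5/u², which is positive for u > 0, so this is a local minimum.
P(5/3) = -5·ln(5/3) + 5 - 2 ≈ 0.4459.

5/3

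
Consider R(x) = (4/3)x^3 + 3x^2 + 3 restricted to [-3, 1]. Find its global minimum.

R'(x) = 4x^2 + 6x, which vanishes at x = -3/2 and x = 0.
Candidates: R(-3) = -6; R(-3/2) = 21/4; R(0) = 3; R(1) = 22/3.
Hence the absolute minimum is -6 at x = -3.

-6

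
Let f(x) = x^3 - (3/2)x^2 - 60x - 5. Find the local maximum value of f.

147

f'(x) = 3x^2 - 3x - 60 = 0 at x = -4, 5.
Since f''(x) = 6x - 3, we get f''(-4) = -27 < 0 ⇒ local maximum; f''(5) = 27 > 0 ⇒ local minimum.
So the local maximum value is f(-4) = 147.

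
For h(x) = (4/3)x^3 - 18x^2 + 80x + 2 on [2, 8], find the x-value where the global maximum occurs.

Differentiating, h'(x) = 4x^2 - 36x + 80; which vanishes at x = 4 and x = 5.
Compare values at every candidate in [2, 8]: h(2) = 302/3,  h(4) = 358/3,  h(5) = 356/3,  h(8) = 518/3.
So the maximum is h(8) = 518/3.

8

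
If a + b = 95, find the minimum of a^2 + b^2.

9025/2

With a + b = 95, a^2 + b^2 = a^2 + (95 − a)^2.
The derivative 2a − 2(95 − a) = 4a − 190 vanishes at a = 95/2; second derivative 4 > 0, a minimum.
The minimum is 2·(95/2)^2 = 9025/2.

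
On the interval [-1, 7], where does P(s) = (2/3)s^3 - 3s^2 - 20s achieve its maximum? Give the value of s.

The derivative is 2s^2 - 6s - 20, whose only zero in [-1, 7] is s = 5.
Candidates: P(-1) = 49/3, P(5) = -275/3, P(7) = -175/3.
Hence the absolute maximum is 49/3 at s = -1.

-1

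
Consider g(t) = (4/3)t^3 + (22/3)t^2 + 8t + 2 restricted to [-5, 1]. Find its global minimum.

-64/3

g'(t) = 4t^2 + (44/3)t + 8, which vanishes at t = -3 and t = -2/3.
Evaluating at the critical points and endpoints: g(-5) = -64/3, g(-3) = 8, g(-2/3) = -38/81, g(1) = 56/3.
So the minimum is g(-5) = -64/3.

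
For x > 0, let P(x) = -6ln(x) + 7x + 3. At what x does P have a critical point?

P'(x) = -6/x + 7 = 0 gives x = 6/7.
P''(x) = 6/x², which is positive for x > 0, so this is a local minimum.
P(6/7) = -6·ln(6/7) + 6 + 3 ≈ 9.9249.

6/7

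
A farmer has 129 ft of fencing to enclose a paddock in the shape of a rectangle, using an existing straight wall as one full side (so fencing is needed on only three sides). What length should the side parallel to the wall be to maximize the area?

Let the sides perpendicular to the wall have length x and the parallel side y, so 2x + y = 129 and the area is A = xy = x(129 − 2x).
A'(x) = 129 − 4x = 0 gives x = 129/4, and A''(x) = −4 < 0 confirms a maximum.
Then y = 129 − 2·129/4 = 129/2 and A = 16641/8.

129/2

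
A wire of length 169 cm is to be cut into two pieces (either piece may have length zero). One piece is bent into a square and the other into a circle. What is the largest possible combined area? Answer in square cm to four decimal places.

2272.8122

Let x be the length used for the square. Square side x/4; circle radius (169−x)/(2π).
A(x) = (x/4)² + π·((169−x)/(2π))² = x²/16 + (169−x)²/(4π) for 0 ≤ x ≤ 169. A'(x) = x/8 − (169−x)/(2π) = 0 gives x = 4·169/(π+4) ≈ 94.6568.
A'' > 0, so the interior critical point is a minimum; the maximum is at an endpoint. A(0) = 2272.8122 and A(169) = 1785.0625, so the largest area is 2272.8122.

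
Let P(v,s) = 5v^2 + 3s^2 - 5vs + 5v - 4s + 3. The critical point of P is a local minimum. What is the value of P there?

10/7

∂P/∂v = 10v - 5s + 5 = 0 and ∂P/∂s = -5v + 6s - 4 = 0, so (v, s) = (-2/7, 3/7).
The Hessian has P_{vv} = 10, P_{ss} = 6, P_{vs} = -5, giving D = 35 > 0 with P_{vv} > 0, so the point is a local minimum.
P(-2/7, 3/7) = 10/7.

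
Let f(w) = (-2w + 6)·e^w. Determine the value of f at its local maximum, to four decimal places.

14.7781

By the product rule, f'(w) = (-2w + 4)·e^w. Since e^w > 0, the only critical point is w = 2.
f''(2) has the same sign as -2 < 0, so this is a local maximum.
f(2) = (2)·e^(2) ≈ 14.7781.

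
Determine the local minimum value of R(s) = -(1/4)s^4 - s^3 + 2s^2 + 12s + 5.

-7

Critical points: R'(s) = -s^3 - 3s^2 + 4s + 12 vanishes at s = -3, -2, 2.
R''(s) = -3s^2 - 6s + 4. R''(-3) = -5 < 0 ⇒ local maximum; R''(-2) = 4 > 0 ⇒ local minimum; R''(2) = -20 < 0 ⇒ local maximum.
The local minimum is R(-2) = -7.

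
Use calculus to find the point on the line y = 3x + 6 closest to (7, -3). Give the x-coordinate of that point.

Minimize D(x)^2 = (x - 7)^2 + (3x + 9)^2.
d/dx[D^2] = 2(x - 7) + 2·3·(3x + 9) = 0 ⇒ x = -2.
Then y = 0 and the distance is √(90) ≈ 9.4868.

-2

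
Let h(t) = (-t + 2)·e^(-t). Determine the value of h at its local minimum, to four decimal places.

-0.0498

h'(t) = (-1)·e^(-t) + (-t + 2)·(-1)·e^(-t) = (t - 3)·e^(-t). Since e^(-t) > 0, the only critical point is t = 3.
h''(3) has the same sign as 1 > 0, so this is a local minimum.
h(3) = (-1)·e^(-3) ≈ -0.0498.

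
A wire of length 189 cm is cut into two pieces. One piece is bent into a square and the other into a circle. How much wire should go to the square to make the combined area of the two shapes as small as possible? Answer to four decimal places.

Let x be the length used for the square. Square side x/4; circle radius (189−x)/(2π).
A(x) = (x/4)² + π·((189−x)/(2π))² = x²/16 + (189−x)²/(4π) for 0 ≤ x ≤ 189. A'(x) = x/8 − (189−x)/(2π) = 0 gives x = 4·189/(π+4) ≈ 105.8587.
A'' = 1/8 + 1/(2π) > 0, so this gives the minimum combined area; x ≈ 105.8587 cm to the square.

105.8587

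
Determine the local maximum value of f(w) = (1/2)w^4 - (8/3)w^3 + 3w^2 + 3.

23/6

f'(w) = 2w^3 - 8w^2 + 6w = 0 at w = 0, 1, 3.
f''(w) = 6w^2 - 16w + 6. f''(0) = 6 > 0 ⇒ local minimum; f''(1) = -4 < 0 ⇒ local maximum; f''(3) = 12 > 0 ⇒ local minimum.
So the local maximum value is f(1) = 23/6.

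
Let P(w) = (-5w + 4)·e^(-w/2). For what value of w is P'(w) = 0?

P'(w) = (-5)·e^(-w/2) + (-5w + 4)·(-1/2)·e^(-w/2) = ((5/2)w - 7)·e^(-w/2). Since e^(-w/2) > 0, the only critical point is w = 14/5.
P''(14/5) has the same sign as 5/2 > 0, so this is a local minimum.
P(14/5) = (-10)·e^(-7/5) ≈ -2.4660.

14/5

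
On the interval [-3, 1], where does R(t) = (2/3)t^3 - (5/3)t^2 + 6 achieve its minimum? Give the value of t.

Differentiating, R'(t) = 2t^2 - (10/3)t; whose only zero in [-3, 1] is t = 0.
Candidates: R(-3) = -27, R(0) = 6, R(1) = 5.
The minimum over the interval is -27, attained at t = -3.

-3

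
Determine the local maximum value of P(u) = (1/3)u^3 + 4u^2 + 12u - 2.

Critical points: P'(u) = u^2 + 8u + 12 vanishes at u = -6, -2.
Second-derivative test with P''(u) = 2u + 8: P''(-6) = -4 < 0 ⇒ local maximum; P''(-2) = 4 > 0 ⇒ local minimum.
So the local maximum value is P(-6) = -2.

-2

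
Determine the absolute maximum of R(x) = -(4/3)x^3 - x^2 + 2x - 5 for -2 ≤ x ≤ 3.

-7/3

Differentiating, R'(x) = -4x^2 - 2x + 2; which vanishes at x = -1 and x = 1/2.
Evaluating at the critical points and endpoints: R(-2) = -7/3; R(-1) = -20/3; R(1/2) = -53/12; R(3) = -44.
The maximum over the interval is -7/3, attained at x = -2.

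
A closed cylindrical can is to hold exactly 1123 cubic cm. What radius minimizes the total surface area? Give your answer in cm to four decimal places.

5.6329

With radius r and height h, πr²h = 1123 so h = 1123/(πr²), and S(r) = 2πr² + 2πrh = 2πr² + 2·1123/r.
S'(r) = 4πr − 2·1123/r² = 0 ⇒ r³ = 1123/(2π), so r ≈ 5.6329 and h = 2r ≈ 11.2658.
S''(r) = 4π + 4·1123/r³ > 0, so this is the minimum; S ≈ 598.0916.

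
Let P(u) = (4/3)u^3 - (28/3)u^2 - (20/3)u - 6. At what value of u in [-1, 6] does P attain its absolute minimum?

Differentiating, P'(u) = 4u^2 - (56/3)u - 20/3; which vanishes at u = -1/3 and u = 5.
Evaluating at the critical points and endpoints: P(-1) = -10; P(-1/3) = -394/81; P(5) = -106; P(6) = -94.
The minimum over the interval is -106, attained at u = 5.

5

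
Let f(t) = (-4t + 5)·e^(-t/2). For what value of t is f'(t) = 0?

By the product rule, f'(t) = (2t - 13/2)·e^(-t/2). Since e^(-t/2) > 0, the only critical point is t = 13/4.
f''(13/4) has the same sign as 2 > 0, so this is a local minimum.
f(13/4) = (-8)·e^(-13/8) ≈ -1.5753.

13/4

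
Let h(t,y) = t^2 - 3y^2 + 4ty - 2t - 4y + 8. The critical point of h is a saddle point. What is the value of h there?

∂h/∂t = 2t + 4y - 2 = 0 and ∂h/∂y = 4t - 6y - 4 = 0, so (t, y) = (1, 0).
The Hessian has h_{tt} = 2, h_{yy} = -6, h_{ty} = 4, giving D = -28 < 0, so the point is a saddle point.
h(1, 0) = 7.

7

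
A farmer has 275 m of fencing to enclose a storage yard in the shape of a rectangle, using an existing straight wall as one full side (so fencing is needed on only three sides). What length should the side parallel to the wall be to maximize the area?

Let the sides perpendicular to the wall have length x and the parallel side y, so 2x + y = 275 and the area is A = xy = x(275 − 2x).
A'(x) = 275 − 4x = 0 gives x = 275/4, and A''(x) = −4 < 0 confirms a maximum.
Then y = 275 − 2·275/4 = 275/2 and A = 75625/8.

275/2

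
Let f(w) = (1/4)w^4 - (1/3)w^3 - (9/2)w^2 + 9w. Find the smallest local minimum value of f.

-153/4

Critical points: f'(w) = w^3 - w^2 - 9w + 9 vanishes at w = -3, 1, 3.
Since f''(w) = 3w^2 - 2w - 9, we get f''(-3) = 24 > 0 ⇒ local minimum; f''(1) = -8 < 0 ⇒ local maximum; f''(3) = 12 > 0 ⇒ local minimum.
The smallest local minimum is f(-3) = -153/4.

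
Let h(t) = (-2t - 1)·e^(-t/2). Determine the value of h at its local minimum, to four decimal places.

-1.8895

h'(t) = (-2)·e^(-t/2) + (-2t - 1)·(-1/2)·e^(-t/2) = (t - 3/2)·e^(-t/2). Since e^(-t/2) > 0, the only critical point is t = 3/2.
h''(3/2) has the same sign as 1 > 0, so this is a local minimum.
h(3/2) = (-4)·e^(-3/4) ≈ -1.8895.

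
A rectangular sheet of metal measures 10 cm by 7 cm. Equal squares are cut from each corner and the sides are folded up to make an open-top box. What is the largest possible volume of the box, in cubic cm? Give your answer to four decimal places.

With cut size x, the volume is V(x) = x(10 − 2x)(7 − 2x) for 0 < x < 3.5.
V'(x) = 12x^2 − 68x + 70. Setting V'(x) = 0 gives x ≈ 1.3520 (the root in (0, 3.5)).
V''(x) = 24x − 68 is negative there, so this is the maximum; V ≈ 42.3766.

42.3766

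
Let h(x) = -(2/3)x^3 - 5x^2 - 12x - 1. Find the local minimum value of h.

8

h'(x) = -2x^2 - 10x - 12. Setting h'(x) = 0 gives x ∈ {-3, -2}.
Since h''(x) = -4x - 10, we get h''(-3) = 2 > 0 ⇒ local minimum; h''(-2) = -2 < 0 ⇒ local maximum.
So the local minimum value is h(-3) = 8.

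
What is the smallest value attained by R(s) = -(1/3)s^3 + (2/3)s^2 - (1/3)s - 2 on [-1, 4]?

-14

The derivative is -s^2 + (4/3)s - 1/3, which vanishes at s = 1/3 and s = 1.
Evaluating at the critical points and endpoints: R(-1) = -2/3, R(1/3) = -166/81, R(1) = -2, R(4) = -14.
Hence the absolute minimum is -14 at s = 4.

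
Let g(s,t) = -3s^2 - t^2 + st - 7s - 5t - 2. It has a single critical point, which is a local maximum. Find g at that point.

137/11

∂g/∂s = -6s + t - 7 = 0 and ∂g/∂t = s - 2t - 5 = 0, so (s, t) = (-19/11, -37/11).
The Hessian has g_{ss} = -6, g_{tt} = -2, g_{st} = 1, giving D = 11 > 0 with g_{ss} < 0, so the point is a local maximum.
g(-19/11, -37/11) = 137/11.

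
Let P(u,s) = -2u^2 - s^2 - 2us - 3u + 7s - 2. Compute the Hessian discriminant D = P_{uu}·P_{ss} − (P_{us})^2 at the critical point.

4

∂P/∂u = -4u - 2s - 3 = 0 and ∂P/∂s = -2u - 2s + 7 = 0, so (u, s) = (-5, 17/2).
The Hessian has P_{uu} = -4, P_{ss} = -2, P_{us} = -2, giving D = 4 > 0 with P_{uu} < 0, so the point is a local maximum.
D = (-4)·(-2) − (-2)^2 = 4.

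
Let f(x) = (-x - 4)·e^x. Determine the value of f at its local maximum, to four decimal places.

By the product rule, f'(x) = (-x - 5)·e^x. Since e^x > 0, the only critical point is x = -5.
f''(-5) has the same sign as -1 < 0, so this is a local maximum.
f(-5) = (1)·e^(-5) ≈ 0.0067.

0.0067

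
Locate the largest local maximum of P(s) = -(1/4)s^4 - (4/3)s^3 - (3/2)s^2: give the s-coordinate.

-3

P'(s) = -s^3 - 4s^2 - 3s = 0 at s = -3, -1, 0.
P''(s) = -3s^2 - 8s - 3. P''(-3) = -6 < 0 ⇒ local maximum; P''(-1) = 2 > 0 ⇒ local minimum; P''(0) = -3 < 0 ⇒ local maximum.
So the largest local maximum value is P(-3) = 9/4.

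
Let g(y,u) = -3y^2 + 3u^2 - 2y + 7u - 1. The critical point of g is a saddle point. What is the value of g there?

∂g/∂y = -6y - 2 = 0 and ∂g/∂u = 6u + 7 = 0, so (y, u) = (-1/3, -7/6).
The Hessian has g_{yy} = -6, g_{uu} = 6, g_{yu} = 0, giving D = -36 < 0, so the point is a saddle point.
g(-1/3, -7/6) = -19/4.

-19/4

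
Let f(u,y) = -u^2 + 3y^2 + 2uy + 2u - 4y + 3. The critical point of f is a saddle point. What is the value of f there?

15/4

∂f/∂u = -2u + 2y + 2 = 0 and ∂f/∂y = 2u + 6y - 4 = 0, so (u, y) = (5/4, 1/4).
The Hessian has f_{uu} = -2, f_{yy} = 6, f_{uy} = 2, giving D = -16 < 0, so the point is a saddle point.
f(5/4, 1/4) = 15/4.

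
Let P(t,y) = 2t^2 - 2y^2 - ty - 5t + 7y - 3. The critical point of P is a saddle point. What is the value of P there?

-38/17

∂P/∂t = 4t - y - 5 = 0 and ∂P/∂y = -t - 4y + 7 = 0, so (t, y) = (27/17, 23/17).
The Hessian has P_{tt} = 4, P_{yy} = -4, P_{ty} = -1, giving D = -17 < 0, so the point is a saddle point.
P(27/17, 23/17) = -38/17.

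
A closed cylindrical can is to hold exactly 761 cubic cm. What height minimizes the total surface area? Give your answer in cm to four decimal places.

9.8954

With radius r and height h, πr²h = 761 so h = 761/(πr²), and S(r) = 2πr² + 2πrh = 2πr² + 2·761/r.
S'(r) = 4πr − 2·761/r² = 0 ⇒ r³ = 761/(2π), so r ≈ 4.9477 and h = 2r ≈ 9.8954.
S''(r) = 4π + 4·761/r³ > 0, so this is the minimum; S ≈ 461.4284.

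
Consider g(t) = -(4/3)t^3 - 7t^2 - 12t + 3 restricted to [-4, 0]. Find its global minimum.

g'(t) = -4t^2 - 14t - 12, which vanishes at t = -2 and t = -3/2.
Candidates: g(-4) = 73/3; g(-2) = 29/3; g(-3/2) = 39/4; g(0) = 3.
The minimum over the interval is 3, attained at t = 0.

3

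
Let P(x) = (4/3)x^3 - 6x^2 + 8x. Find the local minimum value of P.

P'(x) = 4x^2 - 12x + 8. Setting P'(x) = 0 gives x ∈ {1, 2}.
Since P''(x) = 8x - 12, we get P''(1) = -4 < 0 ⇒ local maximum; P''(2) = 4 > 0 ⇒ local minimum.
Thus P has its local minimum at x = 2, with value 8/3.

8/3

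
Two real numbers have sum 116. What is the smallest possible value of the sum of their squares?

With a + b = 116, a^2 + b^2 = a^2 + (116 − a)^2.
The derivative 2a − 2(116 − a) = 4a − 232 vanishes at a = 58; second derivative 4 > 0, a minimum.
The minimum is 2·(58)^2 = 6728.

6728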